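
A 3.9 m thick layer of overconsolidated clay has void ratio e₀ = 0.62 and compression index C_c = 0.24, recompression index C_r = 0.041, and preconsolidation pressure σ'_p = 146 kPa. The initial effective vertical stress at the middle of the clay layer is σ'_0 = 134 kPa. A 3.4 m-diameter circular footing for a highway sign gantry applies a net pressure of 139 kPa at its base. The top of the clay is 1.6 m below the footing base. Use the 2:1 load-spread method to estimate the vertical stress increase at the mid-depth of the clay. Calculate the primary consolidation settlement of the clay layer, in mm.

S_c ≈ 37.8 mm

Mid-depth of clay below the footing base: z = 1.6 + 3.9/2 = 3.55 m.
Stress increase at mid-clay by the 2:1 spreading method:
Δσ ≈ qD²/(D+z)² = 139×3.4²/(3.4+3.55)² = 33.266 kPa
Final effective stress: σ'_f = 134 + 33.266 = 167.27 kPa.
σ'_f = 167.27 > σ'_p = 146 kPa, so the stress path crosses the preconsolidation pressure — recompression up to σ'_p, then virgin compression beyond:
S_c = H/(1+e₀)·[C_r·log₁₀(σ'_p/σ'_0) + C_c·log₁₀(σ'_f/σ'_p)]
    = 3.9/1.62 × [0.041×log₁₀(146/134) + 0.24×log₁₀(167.27/146)]
    = 2.4074 × [0.0015272 + 0.014176] = 0.0378 m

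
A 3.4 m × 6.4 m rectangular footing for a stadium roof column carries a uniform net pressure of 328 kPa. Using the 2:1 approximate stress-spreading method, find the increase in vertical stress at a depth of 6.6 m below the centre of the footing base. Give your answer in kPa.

By the 2:1 method the load spreads at 1 horizontal : 2 vertical, so at depth z the loaded area has grown by z in each plan dimension:
Δσ = qBL/((B+z)(L+z)) = 328×3.4×6.4/((3.4+6.6)(6.4+6.6)) = 54.902 kPa

Δσ_z ≈ 54.9 kPa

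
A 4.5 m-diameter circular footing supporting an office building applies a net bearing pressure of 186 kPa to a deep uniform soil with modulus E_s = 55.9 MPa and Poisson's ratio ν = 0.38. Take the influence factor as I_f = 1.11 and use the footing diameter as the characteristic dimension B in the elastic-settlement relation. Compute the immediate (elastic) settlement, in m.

Immediate (elastic) settlement: S_e = q·B·(1−ν²)/E_s · I_f.
E_s = 55.9 MPa = 55900 kPa.
S_e = 186 × 4.5 × (1 − 0.38²) / 55900 × 1.11
    = 186 × 4.5 × 0.8556 / 55900 × 1.11
    = 0.01422 m

S_e ≈ 0.0142 m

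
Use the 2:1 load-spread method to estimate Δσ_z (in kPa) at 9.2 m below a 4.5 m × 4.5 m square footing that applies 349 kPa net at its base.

By the 2:1 method the load spreads at 1 horizontal : 2 vertical, so at depth z the loaded area has grown by z in each plan dimension:
Δσ = qBL/((B+z)(L+z)) = 349×4.5×4.5/((4.5+9.2)(4.5+9.2)) = 37.654 kPa

Δσ_z ≈ 37.7 kPa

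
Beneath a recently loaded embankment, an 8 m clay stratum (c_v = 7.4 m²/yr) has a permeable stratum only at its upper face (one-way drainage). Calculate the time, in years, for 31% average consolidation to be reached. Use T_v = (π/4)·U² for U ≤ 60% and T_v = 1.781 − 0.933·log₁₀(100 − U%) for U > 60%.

t ≈ 0.653 years

Drainage path length: H_d = H = 8 m (single drainage).
U ≤ 60%: T_v = (π/4)·U² = (π/4)×0.31² = 0.075477.
t = T_v·H_d²/c_v = 0.075477×8²/7.4 = 0.6528 years.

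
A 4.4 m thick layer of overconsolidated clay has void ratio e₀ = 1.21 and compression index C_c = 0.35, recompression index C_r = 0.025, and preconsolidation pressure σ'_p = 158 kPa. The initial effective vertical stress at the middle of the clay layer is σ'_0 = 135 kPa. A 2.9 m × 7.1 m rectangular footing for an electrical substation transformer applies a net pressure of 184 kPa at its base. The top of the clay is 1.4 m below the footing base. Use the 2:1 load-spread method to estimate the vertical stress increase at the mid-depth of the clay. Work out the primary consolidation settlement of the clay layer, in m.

S_c ≈ 0.0584 m

Mid-depth of clay below the footing base: z = 1.4 + 4.4/2 = 3.6 m.
Stress increase at mid-clay by the 2:1 spreading method:
Δσ = qBL/((B+z)(L+z)) = 184×2.9×7.1/((2.9+3.6)(7.1+3.6)) = 54.472 kPa
Final effective stress: σ'_f = 135 + 54.472 = 189.47 kPa.
σ'_f = 189.47 > σ'_p = 158 kPa, so the stress path crosses the preconsolidation pressure — recompression up to σ'_p, then virgin compression beyond:
S_c = H/(1+e₀)·[C_r·log₁₀(σ'_p/σ'_0) + C_c·log₁₀(σ'_f/σ'_p)]
    = 4.4/2.21 × [0.025×log₁₀(158/135) + 0.35×log₁₀(189.47/158)]
    = 1.991 × [0.0017081 + 0.027609] = 0.05837 m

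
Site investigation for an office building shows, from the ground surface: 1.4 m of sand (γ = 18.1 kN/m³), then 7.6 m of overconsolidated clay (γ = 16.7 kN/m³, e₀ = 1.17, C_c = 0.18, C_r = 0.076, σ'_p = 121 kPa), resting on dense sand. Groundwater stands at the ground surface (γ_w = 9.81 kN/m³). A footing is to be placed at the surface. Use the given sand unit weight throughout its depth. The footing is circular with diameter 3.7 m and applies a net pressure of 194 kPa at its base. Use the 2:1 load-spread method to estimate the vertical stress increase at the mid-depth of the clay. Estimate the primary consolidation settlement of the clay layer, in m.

Mid-depth of clay below the ground surface: z = 1.4 + 7.6/2 = 5.2 m.
Total vertical stress at mid-clay: σ_v = 18.1×1.4 + 16.7×3.8 = 88.8 kPa.
Pore pressure: u = 9.81×(5.2 − 0) = 51.012 kPa.
Initial effective stress: σ'_0 = σ_v − u = 88.8 − 51.012 = 37.788 kPa.
Stress increase at mid-clay by the 2:1 spreading method:
Δσ ≈ qD²/(D+z)² = 194×3.7²/(3.7+5.2)² = 33.529 kPa
Final effective stress: σ'_f = 37.788 + 33.529 = 71.317 kPa.
σ'_f = 71.317 ≤ σ'_p = 121 kPa, so the clay remains overconsolidated and only the recompression index applies:
S_c = C_r·H/(1+e₀)·log₁₀(σ'_f/σ'_0) = 0.076×7.6/2.17×log₁₀(71.317/37.788)
    = 0.26617 × 0.27584 = 0.07342 m

S_c ≈ 0.0734 m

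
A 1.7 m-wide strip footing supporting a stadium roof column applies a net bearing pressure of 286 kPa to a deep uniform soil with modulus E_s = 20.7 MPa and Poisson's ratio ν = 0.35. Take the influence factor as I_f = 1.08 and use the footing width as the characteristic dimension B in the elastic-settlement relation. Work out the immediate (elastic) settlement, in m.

S_e ≈ 0.0223 m

Immediate (elastic) settlement: S_e = q·B·(1−ν²)/E_s · I_f.
E_s = 20.7 MPa = 20700 kPa.
S_e = 286 × 1.7 × (1 − 0.35²) / 20700 × 1.08
    = 286 × 1.7 × 0.8775 / 20700 × 1.08
    = 0.02226 m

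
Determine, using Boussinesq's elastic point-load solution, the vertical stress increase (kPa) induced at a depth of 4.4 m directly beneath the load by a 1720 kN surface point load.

Δσ_z ≈ 42.4 kPa

Boussinesq vertical stress below a point load on an elastic half-space:
Δσ_z = 3P/(2πz²) · [1 + (r/z)²]^(−5/2)
r/z = 0/4.4 = 0; [1+(r/z)²]^(−5/2) = 1.
Δσ_z = 3×1720/(2π×4.4²) × 1 = 42.419 × 1 = 42.42 kPa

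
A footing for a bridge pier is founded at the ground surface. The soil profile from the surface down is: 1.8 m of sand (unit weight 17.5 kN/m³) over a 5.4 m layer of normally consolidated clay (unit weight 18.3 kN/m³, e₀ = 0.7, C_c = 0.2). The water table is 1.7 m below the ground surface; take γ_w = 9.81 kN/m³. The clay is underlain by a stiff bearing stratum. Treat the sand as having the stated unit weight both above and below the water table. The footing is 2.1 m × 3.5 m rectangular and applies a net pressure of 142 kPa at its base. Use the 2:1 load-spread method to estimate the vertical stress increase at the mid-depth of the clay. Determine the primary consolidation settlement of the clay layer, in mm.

Mid-depth of clay below the ground surface: z = 1.8 + 5.4/2 = 4.5 m.
Total vertical stress at mid-clay: σ_v = 17.5×1.8 + 18.3×2.7 = 80.91 kPa.
Pore pressure: u = 9.81×(4.5 − 1.7) = 27.468 kPa.
Initial effective stress: σ'_0 = σ_v − u = 80.91 − 27.468 = 53.442 kPa.
Stress increase at mid-clay by the 2:1 spreading method:
Δσ = qBL/((B+z)(L+z)) = 142×2.1×3.5/((2.1+4.5)(3.5+4.5)) = 19.767 kPa
Final effective stress: σ'_f = σ'_0 + Δσ = 53.442 + 19.767 = 73.209 kPa.
Normally consolidated clay, so the full stress increment lies on the virgin compression line:
S_c = C_c·H/(1+e₀)·log₁₀(σ'_f/σ'_0) = 0.2×5.4/(1+0.7)×log₁₀(73.209/53.442)
    = 0.63529 × 0.13668 = 0.08683 m

S_c ≈ 86.8 mm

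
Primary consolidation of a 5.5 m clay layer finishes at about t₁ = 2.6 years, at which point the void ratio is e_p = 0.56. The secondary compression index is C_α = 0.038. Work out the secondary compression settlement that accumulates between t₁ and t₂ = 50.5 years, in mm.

S_s ≈ 173 mm

Secondary compression: S_s = C_α·H/(1+e_p)·log₁₀(t₂/t₁)
S_s = 0.038×5.5/(1+0.56)×log₁₀(50.5/2.6)
    = 0.134 × 1.288 = 0.1726 m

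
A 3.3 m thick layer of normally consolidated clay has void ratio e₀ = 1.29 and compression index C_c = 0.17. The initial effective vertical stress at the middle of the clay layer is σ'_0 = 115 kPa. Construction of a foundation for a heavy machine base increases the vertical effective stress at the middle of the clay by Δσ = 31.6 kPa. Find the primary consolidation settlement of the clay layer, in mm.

Final effective stress: σ'_f = σ'_0 + Δσ = 115 + 31.6 = 146.6 kPa.
Normally consolidated clay, so the full stress increment lies on the virgin compression line:
S_c = C_c·H/(1+e₀)·log₁₀(σ'_f/σ'_0) = 0.17×3.3/(1+1.29)×log₁₀(146.6/115)
    = 0.24498 × 0.10544 = 0.02583 m

S_c ≈ 25.8 mm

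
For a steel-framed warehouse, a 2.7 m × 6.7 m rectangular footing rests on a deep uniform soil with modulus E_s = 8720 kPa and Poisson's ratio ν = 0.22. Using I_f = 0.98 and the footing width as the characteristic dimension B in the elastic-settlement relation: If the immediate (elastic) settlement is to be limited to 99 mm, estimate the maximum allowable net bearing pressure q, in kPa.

S_e = q·B·(1−ν²)/E_s · I_f  ⇒  q = S_e·E_s / (B·(1−ν²)·I_f).
q = 0.099 × 8720 / (2.7 × 0.9516 × 0.98) = 342.9 kPa

q ≈ 343 kPa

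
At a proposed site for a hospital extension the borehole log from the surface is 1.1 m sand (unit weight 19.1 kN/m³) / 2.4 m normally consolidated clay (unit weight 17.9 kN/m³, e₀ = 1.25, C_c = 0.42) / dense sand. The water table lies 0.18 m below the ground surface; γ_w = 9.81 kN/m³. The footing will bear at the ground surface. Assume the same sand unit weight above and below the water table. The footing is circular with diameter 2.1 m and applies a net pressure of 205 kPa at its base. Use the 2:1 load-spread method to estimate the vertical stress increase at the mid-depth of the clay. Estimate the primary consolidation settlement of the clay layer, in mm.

Mid-depth of clay below the ground surface: z = 1.1 + 2.4/2 = 2.3 m.
Total vertical stress at mid-clay: σ_v = 19.1×1.1 + 17.9×1.2 = 42.49 kPa.
Pore pressure: u = 9.81×(2.3 − 0.18) = 20.797 kPa.
Initial effective stress: σ'_0 = σ_v − u = 42.49 − 20.797 = 21.693 kPa.
Stress increase at mid-clay by the 2:1 spreading method:
Δσ ≈ qD²/(D+z)² = 205×2.1²/(2.1+2.3)² = 46.697 kPa
Final effective stress: σ'_f = σ'_0 + Δσ = 21.693 + 46.697 = 68.39 kPa.
Normally consolidated clay, so the full stress increment lies on the virgin compression line:
S_c = C_c·H/(1+e₀)·log₁₀(σ'_f/σ'_0) = 0.42×2.4/(1+1.25)×log₁₀(68.39/21.693)
    = 0.448 × 0.49867 = 0.2234 m

S_c ≈ 223 mm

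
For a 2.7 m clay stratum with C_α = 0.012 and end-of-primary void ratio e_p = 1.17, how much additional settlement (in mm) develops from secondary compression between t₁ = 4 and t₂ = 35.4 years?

S_s ≈ 14.1 mm

Secondary compression: S_s = C_α·H/(1+e_p)·log₁₀(t₂/t₁)
S_s = 0.012×2.7/(1+1.17)×log₁₀(35.4/4)
    = 0.01493 × 0.9469 = 0.01414 m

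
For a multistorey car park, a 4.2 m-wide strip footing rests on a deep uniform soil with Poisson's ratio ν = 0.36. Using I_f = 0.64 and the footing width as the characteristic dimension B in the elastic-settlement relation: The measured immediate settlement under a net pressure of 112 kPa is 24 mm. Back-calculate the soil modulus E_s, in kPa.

S_e = q·B·(1−ν²)/E_s · I_f  ⇒  E_s = q·B·(1−ν²)·I_f / S_e.
E_s = 112 × 4.2 × 0.8704 × 0.64 / 0.024 = 10920 kPa

E_s ≈ 10900 kPa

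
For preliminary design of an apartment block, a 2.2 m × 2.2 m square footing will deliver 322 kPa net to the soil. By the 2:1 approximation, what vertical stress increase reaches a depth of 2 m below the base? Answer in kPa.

By the 2:1 method the load spreads at 1 horizontal : 2 vertical, so at depth z the loaded area has grown by z in each plan dimension:
Δσ = qBL/((B+z)(L+z)) = 322×2.2×2.2/((2.2+2)(2.2+2)) = 88.349 kPa

Δσ_z ≈ 88.3 kPa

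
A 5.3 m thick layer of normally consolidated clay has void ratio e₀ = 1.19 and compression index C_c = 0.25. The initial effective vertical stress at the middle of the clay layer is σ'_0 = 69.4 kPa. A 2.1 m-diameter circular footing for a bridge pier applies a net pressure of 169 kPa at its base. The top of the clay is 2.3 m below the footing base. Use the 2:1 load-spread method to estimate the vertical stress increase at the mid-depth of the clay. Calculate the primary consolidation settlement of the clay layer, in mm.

Mid-depth of clay below the footing base: z = 2.3 + 5.3/2 = 4.95 m.
Stress increase at mid-clay by the 2:1 spreading method:
Δσ ≈ qD²/(D+z)² = 169×2.1²/(2.1+4.95)² = 14.995 kPa
Final effective stress: σ'_f = σ'_0 + Δσ = 69.4 + 14.995 = 84.395 kPa.
Normally consolidated clay, so the full stress increment lies on the virgin compression line:
S_c = C_c·H/(1+e₀)·log₁₀(σ'_f/σ'_0) = 0.25×5.3/(1+1.19)×log₁₀(84.395/69.4)
    = 0.60502 × 0.084957 = 0.0514 m

S_c ≈ 51.4 mm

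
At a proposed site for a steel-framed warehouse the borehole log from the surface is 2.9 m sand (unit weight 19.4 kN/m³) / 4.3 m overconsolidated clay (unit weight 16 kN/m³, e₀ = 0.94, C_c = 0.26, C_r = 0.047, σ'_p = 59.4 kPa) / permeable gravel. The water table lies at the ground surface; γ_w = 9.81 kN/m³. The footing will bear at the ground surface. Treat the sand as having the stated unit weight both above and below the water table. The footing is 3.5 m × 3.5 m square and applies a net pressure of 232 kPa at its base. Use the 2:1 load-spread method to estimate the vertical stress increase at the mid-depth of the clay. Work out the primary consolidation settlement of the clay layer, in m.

S_c ≈ 0.0911 m

Mid-depth of clay below the ground surface: z = 2.9 + 4.3/2 = 5.05 m.
Total vertical stress at mid-clay: σ_v = 19.4×2.9 + 16×2.15 = 90.66 kPa.
Pore pressure: u = 9.81×(5.05 − 0) = 49.541 kPa.
Initial effective stress: σ'_0 = σ_v − u = 90.66 − 49.541 = 41.119 kPa.
Stress increase at mid-clay by the 2:1 spreading method:
Δσ = qBL/((B+z)(L+z)) = 232×3.5×3.5/((3.5+5.05)(3.5+5.05)) = 38.877 kPa
Final effective stress: σ'_f = 41.119 + 38.877 = 79.996 kPa.
σ'_f = 79.996 > σ'_p = 59.4 kPa, so the stress path crosses the preconsolidation pressure — recompression up to σ'_p, then virgin compression beyond:
S_c = H/(1+e₀)·[C_r·log₁₀(σ'_p/σ'_0) + C_c·log₁₀(σ'_f/σ'_p)]
    = 4.3/1.94 × [0.047×log₁₀(59.4/41.119) + 0.26×log₁₀(79.996/59.4)]
    = 2.2165 × [0.007508 + 0.033613] = 0.09114 m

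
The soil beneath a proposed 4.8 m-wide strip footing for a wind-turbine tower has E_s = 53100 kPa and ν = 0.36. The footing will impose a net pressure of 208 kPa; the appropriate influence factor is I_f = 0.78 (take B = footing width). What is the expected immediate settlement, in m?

S_e ≈ 0.0128 m

Immediate (elastic) settlement: S_e = q·B·(1−ν²)/E_s · I_f.
S_e = 208 × 4.8 × (1 − 0.36²) / 53100 × 0.78
    = 208 × 4.8 × 0.8704 / 53100 × 0.78
    = 0.01277 m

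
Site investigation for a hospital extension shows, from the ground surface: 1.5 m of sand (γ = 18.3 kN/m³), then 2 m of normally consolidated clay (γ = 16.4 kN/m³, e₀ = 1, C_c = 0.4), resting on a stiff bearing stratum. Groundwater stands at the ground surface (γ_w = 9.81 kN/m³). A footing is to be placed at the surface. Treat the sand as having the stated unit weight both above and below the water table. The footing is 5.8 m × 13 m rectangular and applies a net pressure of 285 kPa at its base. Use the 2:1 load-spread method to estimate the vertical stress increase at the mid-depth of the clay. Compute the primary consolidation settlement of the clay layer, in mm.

S_c ≈ 394 mm

Mid-depth of clay below the ground surface: z = 1.5 + 2/2 = 2.5 m.
Total vertical stress at mid-clay: σ_v = 18.3×1.5 + 16.4×1 = 43.85 kPa.
Pore pressure: u = 9.81×(2.5 − 0) = 24.525 kPa.
Initial effective stress: σ'_0 = σ_v − u = 43.85 − 24.525 = 19.325 kPa.
Stress increase at mid-clay by the 2:1 spreading method:
Δσ = qBL/((B+z)(L+z)) = 285×5.8×13/((5.8+2.5)(13+2.5)) = 167.03 kPa
Final effective stress: σ'_f = σ'_0 + Δσ = 19.325 + 167.03 = 186.35 kPa.
Normally consolidated clay, so the full stress increment lies on the virgin compression line:
S_c = C_c·H/(1+e₀)·log₁₀(σ'_f/σ'_0) = 0.4×2/(1+1)×log₁₀(186.35/19.325)
    = 0.4 × 0.98421 = 0.3937 m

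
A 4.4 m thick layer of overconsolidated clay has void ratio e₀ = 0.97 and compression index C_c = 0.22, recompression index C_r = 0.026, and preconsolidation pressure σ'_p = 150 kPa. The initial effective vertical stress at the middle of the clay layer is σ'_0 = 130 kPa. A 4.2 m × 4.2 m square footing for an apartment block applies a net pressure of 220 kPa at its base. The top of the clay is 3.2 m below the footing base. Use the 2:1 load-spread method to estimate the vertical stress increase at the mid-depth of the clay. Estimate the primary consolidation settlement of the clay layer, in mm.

Mid-depth of clay below the footing base: z = 3.2 + 4.4/2 = 5.4 m.
Stress increase at mid-clay by the 2:1 spreading method:
Δσ = qBL/((B+z)(L+z)) = 220×4.2×4.2/((4.2+5.4)(4.2+5.4)) = 42.109 kPa
Final effective stress: σ'_f = 130 + 42.109 = 172.11 kPa.
σ'_f = 172.11 > σ'_p = 150 kPa, so the stress path crosses the preconsolidation pressure — recompression up to σ'_p, then virgin compression beyond:
S_c = H/(1+e₀)·[C_r·log₁₀(σ'_p/σ'_0) + C_c·log₁₀(σ'_f/σ'_p)]
    = 4.4/1.97 × [0.026×log₁₀(150/130) + 0.22×log₁₀(172.11/150)]
    = 2.2335 × [0.0016158 + 0.013137] = 0.03295 m

S_c ≈ 33 mm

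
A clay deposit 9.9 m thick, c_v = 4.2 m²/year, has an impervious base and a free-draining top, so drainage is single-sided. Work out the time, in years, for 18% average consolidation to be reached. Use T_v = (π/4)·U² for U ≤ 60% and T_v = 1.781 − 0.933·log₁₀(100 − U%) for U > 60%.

t ≈ 0.594 years

Drainage path length: H_d = H = 9.9 m (single drainage).
U ≤ 60%: T_v = (π/4)·U² = (π/4)×0.18² = 0.025447.
t = T_v·H_d²/c_v = 0.025447×9.9²/4.2 = 0.5938 years.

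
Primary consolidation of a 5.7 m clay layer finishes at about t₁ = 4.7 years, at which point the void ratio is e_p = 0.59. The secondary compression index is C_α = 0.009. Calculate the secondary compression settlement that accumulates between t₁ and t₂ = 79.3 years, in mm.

S_s ≈ 39.6 mm

Secondary compression: S_s = C_α·H/(1+e_p)·log₁₀(t₂/t₁)
S_s = 0.009×5.7/(1+0.59)×log₁₀(79.3/4.7)
    = 0.03226 × 1.227 = 0.03959 m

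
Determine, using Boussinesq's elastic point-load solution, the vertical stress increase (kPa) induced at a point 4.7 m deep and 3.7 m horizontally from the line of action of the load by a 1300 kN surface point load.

Boussinesq vertical stress below a point load on an elastic half-space:
Δσ_z = 3P/(2πz²) · [1 + (r/z)²]^(−5/2)
r/z = 3.7/4.7 = 0.78723; [1+(r/z)²]^(−5/2) = 0.29949.
Δσ_z = 3×1300/(2π×4.7²) × 0.29949 = 28.099 × 0.29949 = 8.415 kPa

Δσ_z ≈ 8.42 kPa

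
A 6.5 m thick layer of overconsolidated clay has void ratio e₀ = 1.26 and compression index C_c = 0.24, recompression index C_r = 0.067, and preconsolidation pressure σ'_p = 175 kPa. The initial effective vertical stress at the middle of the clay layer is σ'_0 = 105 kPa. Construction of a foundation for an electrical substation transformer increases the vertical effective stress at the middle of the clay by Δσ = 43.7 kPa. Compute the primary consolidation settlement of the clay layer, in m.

S_c ≈ 0.0291 m

Final effective stress: σ'_f = 105 + 43.7 = 148.7 kPa.
σ'_f = 148.7 ≤ σ'_p = 175 kPa, so the clay remains overconsolidated and only the recompression index applies:
S_c = C_r·H/(1+e₀)·log₁₀(σ'_f/σ'_0) = 0.067×6.5/2.26×log₁₀(148.7/105)
    = 0.1927 × 0.15112 = 0.02912 m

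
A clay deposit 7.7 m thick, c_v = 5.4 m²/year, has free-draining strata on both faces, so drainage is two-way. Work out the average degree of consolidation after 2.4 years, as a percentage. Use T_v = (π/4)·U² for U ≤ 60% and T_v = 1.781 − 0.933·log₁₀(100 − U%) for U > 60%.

U ≈ 90.6 %

Drainage path length: H_d = H/2 = 3.85 m (double drainage).
T_v = c_v·t/H_d² = 5.4×2.4/3.85² = 0.87435.
T_v = 0.87435 corresponds to the U > 60% branch:
U = 1 − 10^((1.781 − T_v)/0.933)/100 = 0.9063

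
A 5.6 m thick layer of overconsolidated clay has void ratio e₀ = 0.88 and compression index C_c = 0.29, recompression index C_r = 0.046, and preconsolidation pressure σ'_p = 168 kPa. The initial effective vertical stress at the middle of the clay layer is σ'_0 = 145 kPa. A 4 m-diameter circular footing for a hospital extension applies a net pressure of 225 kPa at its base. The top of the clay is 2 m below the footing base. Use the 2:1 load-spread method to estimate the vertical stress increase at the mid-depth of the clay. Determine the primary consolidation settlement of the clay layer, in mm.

S_c ≈ 57.9 mm

Mid-depth of clay below the footing base: z = 2 + 5.6/2 = 4.8 m.
Stress increase at mid-clay by the 2:1 spreading method:
Δσ ≈ qD²/(D+z)² = 225×4²/(4+4.8)² = 46.488 kPa
Final effective stress: σ'_f = 145 + 46.488 = 191.49 kPa.
σ'_f = 191.49 > σ'_p = 168 kPa, so the stress path crosses the preconsolidation pressure — recompression up to σ'_p, then virgin compression beyond:
S_c = H/(1+e₀)·[C_r·log₁₀(σ'_p/σ'_0) + C_c·log₁₀(σ'_f/σ'_p)]
    = 5.6/1.88 × [0.046×log₁₀(168/145) + 0.29×log₁₀(191.49/168)]
    = 2.9787 × [0.0029413 + 0.016483] = 0.05786 m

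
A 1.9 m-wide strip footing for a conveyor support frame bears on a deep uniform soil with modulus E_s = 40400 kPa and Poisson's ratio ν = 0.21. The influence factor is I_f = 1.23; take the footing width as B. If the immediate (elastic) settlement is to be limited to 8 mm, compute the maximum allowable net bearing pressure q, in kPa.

q ≈ 145 kPa

S_e = q·B·(1−ν²)/E_s · I_f  ⇒  q = S_e·E_s / (B·(1−ν²)·I_f).
q = 0.008 × 40400 / (1.9 × 0.9559 × 1.23) = 144.7 kPa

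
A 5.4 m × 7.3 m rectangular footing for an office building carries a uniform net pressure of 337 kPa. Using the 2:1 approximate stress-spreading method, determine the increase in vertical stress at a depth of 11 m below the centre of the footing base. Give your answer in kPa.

By the 2:1 method the load spreads at 1 horizontal : 2 vertical, so at depth z the loaded area has grown by z in each plan dimension:
Δσ = qBL/((B+z)(L+z)) = 337×5.4×7.3/((5.4+11)(7.3+11)) = 44.264 kPa

Δσ_z ≈ 44.3 kPa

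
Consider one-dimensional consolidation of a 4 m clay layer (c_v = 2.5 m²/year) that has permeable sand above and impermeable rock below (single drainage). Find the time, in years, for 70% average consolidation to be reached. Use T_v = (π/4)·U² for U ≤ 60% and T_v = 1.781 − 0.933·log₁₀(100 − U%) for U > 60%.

t ≈ 2.58 years

Drainage path length: H_d = H = 4 m (single drainage).
U > 60%: T_v = 1.781 − 0.933·log₁₀(100 − 70) = 0.40285.
t = T_v·H_d²/c_v = 0.40285×4²/2.5 = 2.578 years.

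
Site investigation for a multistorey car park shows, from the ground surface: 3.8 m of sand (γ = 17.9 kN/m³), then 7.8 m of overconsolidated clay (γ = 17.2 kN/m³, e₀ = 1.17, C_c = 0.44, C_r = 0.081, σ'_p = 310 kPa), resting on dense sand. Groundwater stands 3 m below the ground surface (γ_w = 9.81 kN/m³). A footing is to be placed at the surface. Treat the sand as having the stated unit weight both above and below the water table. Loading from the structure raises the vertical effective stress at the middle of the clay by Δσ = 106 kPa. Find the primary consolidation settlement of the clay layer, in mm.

S_c ≈ 99.2 mm

Mid-depth of clay below the ground surface: z = 3.8 + 7.8/2 = 7.7 m.
Total vertical stress at mid-clay: σ_v = 17.9×3.8 + 17.2×3.9 = 135.1 kPa.
Pore pressure: u = 9.81×(7.7 − 3) = 46.107 kPa.
Initial effective stress: σ'_0 = σ_v − u = 135.1 − 46.107 = 88.993 kPa.
Final effective stress: σ'_f = 88.993 + 106 = 194.99 kPa.
σ'_f = 194.99 ≤ σ'_p = 310 kPa, so the clay remains overconsolidated and only the recompression index applies:
S_c = C_r·H/(1+e₀)·log₁₀(σ'_f/σ'_0) = 0.081×7.8/2.17×log₁₀(194.99/88.993)
    = 0.29115 × 0.34066 = 0.09918 m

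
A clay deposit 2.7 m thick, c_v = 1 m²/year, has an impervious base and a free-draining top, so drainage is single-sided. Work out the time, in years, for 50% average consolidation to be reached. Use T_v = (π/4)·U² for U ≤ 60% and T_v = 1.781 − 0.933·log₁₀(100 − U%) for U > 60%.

Drainage path length: H_d = H = 2.7 m (single drainage).
U ≤ 60%: T_v = (π/4)·U² = (π/4)×0.5² = 0.19635.
t = T_v·H_d²/c_v = 0.19635×2.7²/1 = 1.431 years.

t ≈ 1.43 years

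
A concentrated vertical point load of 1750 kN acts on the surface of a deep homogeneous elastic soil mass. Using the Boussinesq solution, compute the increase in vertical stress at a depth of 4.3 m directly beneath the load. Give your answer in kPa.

Boussinesq vertical stress below a point load on an elastic half-space:
Δσ_z = 3P/(2πz²) · [1 + (r/z)²]^(−5/2)
r/z = 0/4.3 = 0; [1+(r/z)²]^(−5/2) = 1.
Δσ_z = 3×1750/(2π×4.3²) × 1 = 45.19 × 1 = 45.19 kPa

Δσ_z ≈ 45.2 kPa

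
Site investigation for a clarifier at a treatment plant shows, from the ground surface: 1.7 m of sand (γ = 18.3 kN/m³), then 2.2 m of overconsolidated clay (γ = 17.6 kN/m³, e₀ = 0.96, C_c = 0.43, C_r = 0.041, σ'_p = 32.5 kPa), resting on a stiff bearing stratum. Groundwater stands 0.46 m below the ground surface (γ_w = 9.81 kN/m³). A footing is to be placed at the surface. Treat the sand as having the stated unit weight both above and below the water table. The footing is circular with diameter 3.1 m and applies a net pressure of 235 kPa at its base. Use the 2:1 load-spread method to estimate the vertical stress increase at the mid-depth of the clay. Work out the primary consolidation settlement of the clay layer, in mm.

Mid-depth of clay below the ground surface: z = 1.7 + 2.2/2 = 2.8 m.
Total vertical stress at mid-clay: σ_v = 18.3×1.7 + 17.6×1.1 = 50.47 kPa.
Pore pressure: u = 9.81×(2.8 − 0.46) = 22.955 kPa.
Initial effective stress: σ'_0 = σ_v − u = 50.47 − 22.955 = 27.515 kPa.
Stress increase at mid-clay by the 2:1 spreading method:
Δσ ≈ qD²/(D+z)² = 235×3.1²/(3.1+2.8)² = 64.876 kPa
Final effective stress: σ'_f = 27.515 + 64.876 = 92.391 kPa.
σ'_f = 92.391 > σ'_p = 32.5 kPa, so the stress path crosses the preconsolidation pressure — recompression up to σ'_p, then virgin compression beyond:
S_c = H/(1+e₀)·[C_r·log₁₀(σ'_p/σ'_0) + C_c·log₁₀(σ'_f/σ'_p)]
    = 2.2/1.96 × [0.041×log₁₀(32.5/27.515) + 0.43×log₁₀(92.391/32.5)]
    = 1.1224 × [0.0029649 + 0.19511] = 0.2223 m

S_c ≈ 222 mm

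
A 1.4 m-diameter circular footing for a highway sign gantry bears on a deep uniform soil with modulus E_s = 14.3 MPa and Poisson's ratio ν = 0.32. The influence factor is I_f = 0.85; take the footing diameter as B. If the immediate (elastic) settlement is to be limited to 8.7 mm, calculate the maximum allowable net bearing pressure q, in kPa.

q ≈ 116 kPa

E_s = 14.3 MPa = 14300 kPa.
S_e = q·B·(1−ν²)/E_s · I_f  ⇒  q = S_e·E_s / (B·(1−ν²)·I_f).
q = 0.0087 × 14300 / (1.4 × 0.8976 × 0.85) = 116.5 kPa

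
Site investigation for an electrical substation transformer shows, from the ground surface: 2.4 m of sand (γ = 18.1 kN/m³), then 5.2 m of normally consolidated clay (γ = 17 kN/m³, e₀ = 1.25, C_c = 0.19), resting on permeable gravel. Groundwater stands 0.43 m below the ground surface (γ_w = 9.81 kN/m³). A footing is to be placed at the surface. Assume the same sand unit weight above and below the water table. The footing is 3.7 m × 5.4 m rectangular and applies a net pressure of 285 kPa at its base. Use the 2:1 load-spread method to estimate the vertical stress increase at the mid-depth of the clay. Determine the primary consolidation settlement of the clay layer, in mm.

Mid-depth of clay below the ground surface: z = 2.4 + 5.2/2 = 5 m.
Total vertical stress at mid-clay: σ_v = 18.1×2.4 + 17×2.6 = 87.64 kPa.
Pore pressure: u = 9.81×(5 − 0.43) = 44.832 kPa.
Initial effective stress: σ'_0 = σ_v − u = 87.64 − 44.832 = 42.808 kPa.
Stress increase at mid-clay by the 2:1 spreading method:
Δσ = qBL/((B+z)(L+z)) = 285×3.7×5.4/((3.7+5)(5.4+5)) = 62.934 kPa
Final effective stress: σ'_f = σ'_0 + Δσ = 42.808 + 62.934 = 105.74 kPa.
Normally consolidated clay, so the full stress increment lies on the virgin compression line:
S_c = C_c·H/(1+e₀)·log₁₀(σ'_f/σ'_0) = 0.19×5.2/(1+1.25)×log₁₀(105.74/42.808)
    = 0.43911 × 0.39271 = 0.1724 m

S_c ≈ 172 mm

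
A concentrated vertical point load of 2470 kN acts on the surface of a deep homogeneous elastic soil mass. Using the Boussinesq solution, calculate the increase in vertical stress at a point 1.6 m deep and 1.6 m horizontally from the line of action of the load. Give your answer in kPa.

Boussinesq vertical stress below a point load on an elastic half-space:
Δσ_z = 3P/(2πz²) · [1 + (r/z)²]^(−5/2)
r/z = 1.6/1.6 = 1; [1+(r/z)²]^(−5/2) = 0.17678.
Δσ_z = 3×2470/(2π×1.6²) × 0.17678 = 460.68 × 0.17678 = 81.44 kPa

Δσ_z ≈ 81.4 kPa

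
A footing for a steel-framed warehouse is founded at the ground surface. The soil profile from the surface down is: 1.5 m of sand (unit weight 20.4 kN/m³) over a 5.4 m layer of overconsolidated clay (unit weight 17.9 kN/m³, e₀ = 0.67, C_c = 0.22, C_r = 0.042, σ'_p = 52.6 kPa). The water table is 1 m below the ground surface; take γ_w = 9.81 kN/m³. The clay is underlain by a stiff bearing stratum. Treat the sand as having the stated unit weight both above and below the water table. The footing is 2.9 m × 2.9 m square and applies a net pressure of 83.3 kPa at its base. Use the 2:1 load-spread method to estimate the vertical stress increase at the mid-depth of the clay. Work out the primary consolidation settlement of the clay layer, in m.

S_c ≈ 0.0539 m

Mid-depth of clay below the ground surface: z = 1.5 + 5.4/2 = 4.2 m.
Total vertical stress at mid-clay: σ_v = 20.4×1.5 + 17.9×2.7 = 78.93 kPa.
Pore pressure: u = 9.81×(4.2 − 1) = 31.392 kPa.
Initial effective stress: σ'_0 = σ_v − u = 78.93 − 31.392 = 47.538 kPa.
Stress increase at mid-clay by the 2:1 spreading method:
Δσ = qBL/((B+z)(L+z)) = 83.3×2.9×2.9/((2.9+4.2)(2.9+4.2)) = 13.897 kPa
Final effective stress: σ'_f = 47.538 + 13.897 = 61.435 kPa.
σ'_f = 61.435 > σ'_p = 52.6 kPa, so the stress path crosses the preconsolidation pressure — recompression up to σ'_p, then virgin compression beyond:
S_c = H/(1+e₀)·[C_r·log₁₀(σ'_p/σ'_0) + C_c·log₁₀(σ'_f/σ'_p)]
    = 5.4/1.67 × [0.042×log₁₀(52.6/47.538) + 0.22×log₁₀(61.435/52.6)]
    = 3.2335 × [0.0018457 + 0.014835] = 0.05394 m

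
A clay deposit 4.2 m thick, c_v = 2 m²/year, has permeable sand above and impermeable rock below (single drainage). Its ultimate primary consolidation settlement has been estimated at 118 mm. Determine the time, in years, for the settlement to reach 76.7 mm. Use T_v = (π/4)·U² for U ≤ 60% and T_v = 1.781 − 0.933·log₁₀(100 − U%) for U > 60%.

t ≈ 3 years

Drainage path length: H_d = H = 4.2 m (single drainage).
U = S(t)/S_ult = 76.7/118 = 0.65.
U > 60%: T_v = 1.781 − 0.933·log₁₀(100 − 65) = 0.34038.
t = T_v·H_d²/c_v = 0.34038×4.2²/2 = 3.002 years.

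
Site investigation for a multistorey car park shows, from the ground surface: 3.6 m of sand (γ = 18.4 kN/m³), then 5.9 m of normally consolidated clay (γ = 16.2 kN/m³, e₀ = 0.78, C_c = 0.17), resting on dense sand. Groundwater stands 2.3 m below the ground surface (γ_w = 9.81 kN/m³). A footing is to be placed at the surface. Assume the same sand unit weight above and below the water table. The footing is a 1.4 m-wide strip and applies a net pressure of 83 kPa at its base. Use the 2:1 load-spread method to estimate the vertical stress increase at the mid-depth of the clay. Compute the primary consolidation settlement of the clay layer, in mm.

S_c ≈ 45 mm

Mid-depth of clay below the ground surface: z = 3.6 + 5.9/2 = 6.55 m.
Total vertical stress at mid-clay: σ_v = 18.4×3.6 + 16.2×2.95 = 114.03 kPa.
Pore pressure: u = 9.81×(6.55 − 2.3) = 41.693 kPa.
Initial effective stress: σ'_0 = σ_v − u = 114.03 − 41.693 = 72.337 kPa.
Stress increase at mid-clay by the 2:1 spreading method:
Δσ = qB/(B+z) = 83×1.4/(1.4+6.55) = 14.616 kPa
Final effective stress: σ'_f = σ'_0 + Δσ = 72.337 + 14.616 = 86.953 kPa.
Normally consolidated clay, so the full stress increment lies on the virgin compression line:
S_c = C_c·H/(1+e₀)·log₁₀(σ'_f/σ'_0) = 0.17×5.9/(1+0.78)×log₁₀(86.953/72.337)
    = 0.56348 × 0.079924 = 0.04504 m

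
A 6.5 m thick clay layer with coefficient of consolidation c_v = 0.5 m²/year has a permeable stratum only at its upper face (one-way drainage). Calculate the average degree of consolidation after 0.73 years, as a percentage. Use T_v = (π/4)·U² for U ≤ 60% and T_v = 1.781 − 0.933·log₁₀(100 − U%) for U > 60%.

Drainage path length: H_d = H = 6.5 m (single drainage).
T_v = c_v·t/H_d² = 0.5×0.73/6.5² = 0.0086391.
T_v = 0.0086391 corresponds to the U ≤ 60% branch:
U = √(4T_v/π) = 0.1049

U ≈ 10.5 %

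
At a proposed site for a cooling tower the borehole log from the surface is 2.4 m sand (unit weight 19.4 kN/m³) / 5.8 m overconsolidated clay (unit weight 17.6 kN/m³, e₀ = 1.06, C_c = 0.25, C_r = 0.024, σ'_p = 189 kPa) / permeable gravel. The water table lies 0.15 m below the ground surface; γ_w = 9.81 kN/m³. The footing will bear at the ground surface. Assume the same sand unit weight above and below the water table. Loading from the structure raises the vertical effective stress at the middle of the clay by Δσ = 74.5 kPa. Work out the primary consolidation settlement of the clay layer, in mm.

Mid-depth of clay below the ground surface: z = 2.4 + 5.8/2 = 5.3 m.
Total vertical stress at mid-clay: σ_v = 19.4×2.4 + 17.6×2.9 = 97.6 kPa.
Pore pressure: u = 9.81×(5.3 − 0.15) = 50.522 kPa.
Initial effective stress: σ'_0 = σ_v − u = 97.6 − 50.522 = 47.078 kPa.
Final effective stress: σ'_f = 47.078 + 74.5 = 121.58 kPa.
σ'_f = 121.58 ≤ σ'_p = 189 kPa, so the clay remains overconsolidated and only the recompression index applies:
S_c = C_r·H/(1+e₀)·log₁₀(σ'_f/σ'_0) = 0.024×5.8/2.06×log₁₀(121.58/47.078)
    = 0.067572 × 0.41204 = 0.02784 m

S_c ≈ 27.8 mm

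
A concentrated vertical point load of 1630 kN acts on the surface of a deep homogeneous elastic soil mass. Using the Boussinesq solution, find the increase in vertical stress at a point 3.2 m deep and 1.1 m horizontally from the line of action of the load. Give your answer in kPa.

Boussinesq vertical stress below a point load on an elastic half-space:
Δσ_z = 3P/(2πz²) · [1 + (r/z)²]^(−5/2)
r/z = 1.1/3.2 = 0.34375; [1+(r/z)²]^(−5/2) = 0.75637.
Δσ_z = 3×1630/(2π×3.2²) × 0.75637 = 76.003 × 0.75637 = 57.49 kPa

Δσ_z ≈ 57.5 kPa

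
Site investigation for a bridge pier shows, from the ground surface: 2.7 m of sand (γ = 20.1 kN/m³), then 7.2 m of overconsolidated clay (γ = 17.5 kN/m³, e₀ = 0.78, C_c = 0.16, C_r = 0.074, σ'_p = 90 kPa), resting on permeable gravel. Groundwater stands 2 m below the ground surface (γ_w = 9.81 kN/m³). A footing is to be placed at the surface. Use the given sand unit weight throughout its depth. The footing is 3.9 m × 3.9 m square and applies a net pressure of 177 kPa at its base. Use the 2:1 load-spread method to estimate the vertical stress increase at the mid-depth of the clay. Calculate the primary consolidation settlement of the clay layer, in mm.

Mid-depth of clay below the ground surface: z = 2.7 + 7.2/2 = 6.3 m.
Total vertical stress at mid-clay: σ_v = 20.1×2.7 + 17.5×3.6 = 117.27 kPa.
Pore pressure: u = 9.81×(6.3 − 2) = 42.183 kPa.
Initial effective stress: σ'_0 = σ_v − u = 117.27 − 42.183 = 75.087 kPa.
Stress increase at mid-clay by the 2:1 spreading method:
Δσ = qBL/((B+z)(L+z)) = 177×3.9×3.9/((3.9+6.3)(3.9+6.3)) = 25.876 kPa
Final effective stress: σ'_f = 75.087 + 25.876 = 100.96 kPa.
σ'_f = 100.96 > σ'_p = 90 kPa, so the stress path crosses the preconsolidation pressure — recompression up to σ'_p, then virgin compression beyond:
S_c = H/(1+e₀)·[C_r·log₁₀(σ'_p/σ'_0) + C_c·log₁₀(σ'_f/σ'_p)]
    = 7.2/1.78 × [0.074×log₁₀(90/75.087) + 0.16×log₁₀(100.96/90)]
    = 4.0449 × [0.0058222 + 0.0079851] = 0.05585 m

S_c ≈ 55.8 mm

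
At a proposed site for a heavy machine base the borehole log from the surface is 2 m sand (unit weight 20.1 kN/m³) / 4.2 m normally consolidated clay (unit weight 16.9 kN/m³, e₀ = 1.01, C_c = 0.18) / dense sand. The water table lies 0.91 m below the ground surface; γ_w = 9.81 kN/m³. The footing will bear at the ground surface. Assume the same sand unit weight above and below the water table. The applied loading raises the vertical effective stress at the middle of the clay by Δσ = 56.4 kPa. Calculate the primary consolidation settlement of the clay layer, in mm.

S_c ≈ 134 mm

Mid-depth of clay below the ground surface: z = 2 + 4.2/2 = 4.1 m.
Total vertical stress at mid-clay: σ_v = 20.1×2 + 16.9×2.1 = 75.69 kPa.
Pore pressure: u = 9.81×(4.1 − 0.91) = 31.294 kPa.
Initial effective stress: σ'_0 = σ_v − u = 75.69 − 31.294 = 44.396 kPa.
Final effective stress: σ'_f = σ'_0 + Δσ = 44.396 + 56.4 = 100.8 kPa.
Normally consolidated clay, so the full stress increment lies on the virgin compression line:
S_c = C_c·H/(1+e₀)·log₁₀(σ'_f/σ'_0) = 0.18×4.2/(1+1.01)×log₁₀(100.8/44.396)
    = 0.37612 × 0.35612 = 0.1339 m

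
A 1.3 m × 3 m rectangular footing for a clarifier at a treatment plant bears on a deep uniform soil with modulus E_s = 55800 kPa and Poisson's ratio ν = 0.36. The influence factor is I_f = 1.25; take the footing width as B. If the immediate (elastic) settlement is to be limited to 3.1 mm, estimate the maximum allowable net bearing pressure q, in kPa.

S_e = q·B·(1−ν²)/E_s · I_f  ⇒  q = S_e·E_s / (B·(1−ν²)·I_f).
q = 0.0031 × 55800 / (1.3 × 0.8704 × 1.25) = 122.3 kPa

q ≈ 122 kPa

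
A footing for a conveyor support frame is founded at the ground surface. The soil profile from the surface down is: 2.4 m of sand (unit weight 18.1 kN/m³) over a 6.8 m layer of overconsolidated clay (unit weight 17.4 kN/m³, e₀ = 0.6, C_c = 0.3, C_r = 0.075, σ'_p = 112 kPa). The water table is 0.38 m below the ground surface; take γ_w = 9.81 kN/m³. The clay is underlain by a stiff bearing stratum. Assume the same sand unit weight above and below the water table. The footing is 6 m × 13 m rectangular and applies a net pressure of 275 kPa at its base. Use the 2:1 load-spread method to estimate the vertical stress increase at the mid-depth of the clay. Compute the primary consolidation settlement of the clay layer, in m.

Mid-depth of clay below the ground surface: z = 2.4 + 6.8/2 = 5.8 m.
Total vertical stress at mid-clay: σ_v = 18.1×2.4 + 17.4×3.4 = 102.6 kPa.
Pore pressure: u = 9.81×(5.8 − 0.38) = 53.17 kPa.
Initial effective stress: σ'_0 = σ_v − u = 102.6 − 53.17 = 49.43 kPa.
Stress increase at mid-clay by the 2:1 spreading method:
Δσ = qBL/((B+z)(L+z)) = 275×6×13/((6+5.8)(13+5.8)) = 96.691 kPa
Final effective stress: σ'_f = 49.43 + 96.691 = 146.12 kPa.
σ'_f = 146.12 > σ'_p = 112 kPa, so the stress path crosses the preconsolidation pressure — recompression up to σ'_p, then virgin compression beyond:
S_c = H/(1+e₀)·[C_r·log₁₀(σ'_p/σ'_0) + C_c·log₁₀(σ'_f/σ'_p)]
    = 6.8/1.6 × [0.075×log₁₀(112/49.43) + 0.3×log₁₀(146.12/112)]
    = 4.25 × [0.026642 + 0.034647] = 0.2605 m

S_c ≈ 0.26 m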